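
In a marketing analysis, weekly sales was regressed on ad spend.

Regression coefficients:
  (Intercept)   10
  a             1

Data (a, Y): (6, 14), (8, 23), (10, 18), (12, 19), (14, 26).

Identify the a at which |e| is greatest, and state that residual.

a=6: Ŷ = 10 + 6 = 16; e = 14 − 16 = -2
a=8: Ŷ = 10 + 8 = 18; e = 23 − 18 = 5
a=10: Ŷ = 10 + 10 = 20; e = 18 − 20 = -2
a=12: Ŷ = 10 + 12 = 22; e = 19 − 22 = -3
a=14: Ŷ = 10 + 14 = 24; e = 26 − 24 = 2
Largest |e| is 5 at a = 8, residual 5.

a = 8, e = 5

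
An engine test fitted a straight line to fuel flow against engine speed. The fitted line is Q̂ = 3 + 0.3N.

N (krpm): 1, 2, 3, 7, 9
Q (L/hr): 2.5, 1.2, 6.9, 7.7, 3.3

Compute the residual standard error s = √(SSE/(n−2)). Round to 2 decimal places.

s = 3.05

N=1: Q̂ = 3 + 0.3·1 = 3.3; r = 2.5 − 3.3 = -0.8
N=2: Q̂ = 3 + 0.3·2 = 3.6; r = 1.2 − 3.6 = -2.4
N=3: Q̂ = 3 + 0.3·3 = 3.9; r = 6.9 − 3.9 = 3
N=7: Q̂ = 3 + 0.3·7 = 5.1; r = 7.7 − 5.1 = 2.6
N=9: Q̂ = 3 + 0.3·9 = 5.7; r = 3.3 − 5.7 = -2.4
SSE = 0.64 + 5.76 + 9 + 6.76 + 5.76 = 27.92
s = √(27.92/3) = √9.30667 ≈ 3.05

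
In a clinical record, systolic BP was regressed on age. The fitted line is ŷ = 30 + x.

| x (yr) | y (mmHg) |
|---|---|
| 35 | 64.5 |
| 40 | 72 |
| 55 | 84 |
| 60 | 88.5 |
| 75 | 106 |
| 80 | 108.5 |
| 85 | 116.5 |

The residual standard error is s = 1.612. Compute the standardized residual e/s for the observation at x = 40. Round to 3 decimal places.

1.241

ŷ = 30 + 40 = 70
e = 72 − 70 = 2
e/s = 2 / 1.612 = 1.241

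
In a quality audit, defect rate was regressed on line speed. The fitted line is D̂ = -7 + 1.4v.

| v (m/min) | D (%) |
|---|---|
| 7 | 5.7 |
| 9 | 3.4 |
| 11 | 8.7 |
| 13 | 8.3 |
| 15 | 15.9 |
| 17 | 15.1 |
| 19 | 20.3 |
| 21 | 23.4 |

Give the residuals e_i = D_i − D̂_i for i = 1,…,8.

2.9, -2.2, 0.3, -2.9, 1.9, -1.7, 0.7, 1

v=7: D̂ = -7 + 1.4·7 = 2.8; e = 5.7 − 2.8 = 2.9
v=9: D̂ = -7 + 1.4·9 = 5.6; e = 3.4 − 5.6 = -2.2
v=11: D̂ = -7 + 1.4·11 = 8.4; e = 8.7 − 8.4 = 0.3
v=13: D̂ = -7 + 1.4·13 = 11.2; e = 8.3 − 11.2 = -2.9
v=15: D̂ = -7 + 1.4·15 = 14; e = 15.9 − 14 = 1.9
v=17: D̂ = -7 + 1.4·17 = 16.8; e = 15.1 − 16.8 = -1.7
v=19: D̂ = -7 + 1.4·19 = 19.6; e = 20.3 − 19.6 = 0.7
v=21: D̂ = -7 + 1.4·21 = 22.4; e = 23.4 − 22.4 = 1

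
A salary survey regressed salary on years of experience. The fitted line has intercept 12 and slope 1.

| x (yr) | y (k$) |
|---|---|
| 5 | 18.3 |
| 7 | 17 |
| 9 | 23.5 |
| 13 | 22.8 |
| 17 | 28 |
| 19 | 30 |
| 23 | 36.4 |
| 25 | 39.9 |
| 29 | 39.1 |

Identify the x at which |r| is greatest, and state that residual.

x=5: ŷ = 12 + 5 = 17; r = 18.3 − 17 = 1.3
x=7: ŷ = 12 + 7 = 19; r = 17 − 19 = -2
x=9: ŷ = 12 + 9 = 21; r = 23.5 − 21 = 2.5
x=13: ŷ = 12 + 13 = 25; r = 22.8 − 25 = -2.2
x=17: ŷ = 12 + 17 = 29; r = 28 − 29 = -1
x=19: ŷ = 12 + 19 = 31; r = 30 − 31 = -1
x=23: ŷ = 12 + 23 = 35; r = 36.4 − 35 = 1.4
x=25: ŷ = 12 + 25 = 37; r = 39.9 − 37 = 2.9
x=29: ŷ = 12 + 29 = 41; r = 39.1 − 41 = -1.9
Largest |r| is 2.9 at x = 25, residual 2.9.

x = 25, r = 2.9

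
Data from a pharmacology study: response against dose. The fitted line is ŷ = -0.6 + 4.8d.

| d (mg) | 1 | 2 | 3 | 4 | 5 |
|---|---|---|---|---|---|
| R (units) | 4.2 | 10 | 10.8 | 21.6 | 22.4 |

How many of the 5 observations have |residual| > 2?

2

d=1: ŷ = -0.6 + 4.8·1 = 4.2; e = 4.2 − 4.2 = 0
d=2: ŷ = -0.6 + 4.8·2 = 9; e = 10 − 9 = 1
d=3: ŷ = -0.6 + 4.8·3 = 13.8; e = 10.8 − 13.8 = -3
d=4: ŷ = -0.6 + 4.8·4 = 18.6; e = 21.6 − 18.6 = 3
d=5: ŷ = -0.6 + 4.8·5 = 23.4; e = 22.4 − 23.4 = -1
|e| > 2: d=3 (|e|=3), d=4 (|e|=3) → 2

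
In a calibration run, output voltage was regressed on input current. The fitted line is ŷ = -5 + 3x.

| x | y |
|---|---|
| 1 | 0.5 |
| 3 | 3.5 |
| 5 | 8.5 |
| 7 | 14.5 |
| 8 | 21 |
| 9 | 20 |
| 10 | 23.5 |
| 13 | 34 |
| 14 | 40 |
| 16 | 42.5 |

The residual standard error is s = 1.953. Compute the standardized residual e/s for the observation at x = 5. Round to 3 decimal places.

-0.768

ŷ = -5 + 3·5 = 10
e = 8.5 − 10 = -1.5
e/s = -1.5 / 1.953 = -0.768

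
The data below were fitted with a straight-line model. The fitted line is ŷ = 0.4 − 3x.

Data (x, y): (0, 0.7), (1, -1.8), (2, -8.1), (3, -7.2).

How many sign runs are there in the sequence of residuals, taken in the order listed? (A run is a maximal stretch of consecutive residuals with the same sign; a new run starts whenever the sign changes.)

x=0: ŷ = 0.4 − 3·0 = 0.4; r = 0.7 − 0.4 = 0.3
x=1: ŷ = 0.4 − 3·1 = -2.6; r = -1.8 − (-2.6) = 0.8
x=2: ŷ = 0.4 − 3·2 = -5.6; r = -8.1 − (-5.6) = -2.5
x=3: ŷ = 0.4 − 3·3 = -8.6; r = -7.2 − (-8.6) = 1.4
Signs: + + − +
Runs: +×2, −×1, +×1 → 3

3 runs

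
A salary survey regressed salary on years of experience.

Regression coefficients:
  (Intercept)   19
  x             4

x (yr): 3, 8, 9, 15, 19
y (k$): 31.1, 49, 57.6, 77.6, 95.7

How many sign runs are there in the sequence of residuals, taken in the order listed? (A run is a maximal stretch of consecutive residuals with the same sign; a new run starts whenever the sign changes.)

x=3: ŷ = 19 + 4·3 = 31; e = 31.1 − 31 = 0.1
x=8: ŷ = 19 + 4·8 = 51; e = 49 − 51 = -2
x=9: ŷ = 19 + 4·9 = 55; e = 57.6 − 55 = 2.6
x=15: ŷ = 19 + 4·15 = 79; e = 77.6 − 79 = -1.4
x=19: ŷ = 19 + 4·19 = 95; e = 95.7 − 95 = 0.7
Signs: + − + − +
Runs: +×1, −×1, +×1, −×1, +×1 → 5

5 runs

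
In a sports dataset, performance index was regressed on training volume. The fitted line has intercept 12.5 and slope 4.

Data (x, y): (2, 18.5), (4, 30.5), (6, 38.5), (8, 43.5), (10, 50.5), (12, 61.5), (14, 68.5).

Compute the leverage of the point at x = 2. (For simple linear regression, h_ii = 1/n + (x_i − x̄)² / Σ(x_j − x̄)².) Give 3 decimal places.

x̄ = (2 + 4 + 6 + 8 + 10 + 12 + 14)/7 = 8
Σ(x − x̄)² = 36 + 16 + 4 + 0 + 4 + 16 + 36 = 112
h = 1/7 + (-6)²/112 = 0.142857 + 0.321429 = 0.464

h = 0.464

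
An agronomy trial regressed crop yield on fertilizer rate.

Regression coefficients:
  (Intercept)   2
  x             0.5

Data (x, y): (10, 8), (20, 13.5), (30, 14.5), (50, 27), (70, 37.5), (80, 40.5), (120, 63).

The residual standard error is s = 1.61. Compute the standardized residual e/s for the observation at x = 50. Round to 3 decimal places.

0.000

ŷ = 2 + 0.5·50 = 27
e = 27 − 27 = 0
e/s = 0 / 1.61 = 0.000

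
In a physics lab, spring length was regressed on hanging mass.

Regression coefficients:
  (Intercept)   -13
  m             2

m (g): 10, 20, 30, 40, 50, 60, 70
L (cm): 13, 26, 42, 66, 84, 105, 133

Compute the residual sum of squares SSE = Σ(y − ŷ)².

SSE = 112

m=10: ŷ = -13 + 2·10 = 7; e = 13 − 7 = 6
m=20: ŷ = -13 + 2·20 = 27; e = 26 − 27 = -1
m=30: ŷ = -13 + 2·30 = 47; e = 42 − 47 = -5
m=40: ŷ = -13 + 2·40 = 67; e = 66 − 67 = -1
m=50: ŷ = -13 + 2·50 = 87; e = 84 − 87 = -3
m=60: ŷ = -13 + 2·60 = 107; e = 105 − 107 = -2
m=70: ŷ = -13 + 2·70 = 127; e = 133 − 127 = 6
SSE = 36 + 1 + 25 + 1 + 9 + 4 + 36 = 112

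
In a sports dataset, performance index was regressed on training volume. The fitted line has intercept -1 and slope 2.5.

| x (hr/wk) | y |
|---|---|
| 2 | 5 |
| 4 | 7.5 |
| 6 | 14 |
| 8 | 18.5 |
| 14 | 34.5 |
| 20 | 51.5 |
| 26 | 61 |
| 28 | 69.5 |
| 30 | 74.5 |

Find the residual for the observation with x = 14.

ŷ = -1 + 2.5·14 = 34
r = 34.5 − 34 = 0.5

r = 0.5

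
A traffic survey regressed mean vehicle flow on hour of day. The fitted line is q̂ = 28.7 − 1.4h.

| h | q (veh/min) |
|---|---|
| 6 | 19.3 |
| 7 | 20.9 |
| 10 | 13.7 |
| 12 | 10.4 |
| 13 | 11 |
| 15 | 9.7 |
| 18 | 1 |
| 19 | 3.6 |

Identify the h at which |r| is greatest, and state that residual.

h = 18, r = -2.5

h=6: q̂ = 28.7 − 1.4·6 = 20.3; r = 19.3 − 20.3 = -1
h=7: q̂ = 28.7 − 1.4·7 = 18.9; r = 20.9 − 18.9 = 2
h=10: q̂ = 28.7 − 1.4·10 = 14.7; r = 13.7 − 14.7 = -1
h=12: q̂ = 28.7 − 1.4·12 = 11.9; r = 10.4 − 11.9 = -1.5
h=13: q̂ = 28.7 − 1.4·13 = 10.5; r = 11 − 10.5 = 0.5
h=15: q̂ = 28.7 − 1.4·15 = 7.7; r = 9.7 − 7.7 = 2
h=18: q̂ = 28.7 − 1.4·18 = 3.5; r = 1 − 3.5 = -2.5
h=19: q̂ = 28.7 − 1.4·19 = 2.1; r = 3.6 − 2.1 = 1.5
Largest |r| is 2.5 at h = 18, residual -2.5.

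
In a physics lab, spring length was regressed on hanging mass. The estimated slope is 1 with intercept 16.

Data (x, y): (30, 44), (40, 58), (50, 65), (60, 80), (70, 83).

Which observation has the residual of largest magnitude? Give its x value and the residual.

x=30: ŷ = 16 + 30 = 46; r = 44 − 46 = -2
x=40: ŷ = 16 + 40 = 56; r = 58 − 56 = 2
x=50: ŷ = 16 + 50 = 66; r = 65 − 66 = -1
x=60: ŷ = 16 + 60 = 76; r = 80 − 76 = 4
x=70: ŷ = 16 + 70 = 86; r = 83 − 86 = -3
Largest |r| is 4 at x = 60, residual 4.

x = 60, r = 4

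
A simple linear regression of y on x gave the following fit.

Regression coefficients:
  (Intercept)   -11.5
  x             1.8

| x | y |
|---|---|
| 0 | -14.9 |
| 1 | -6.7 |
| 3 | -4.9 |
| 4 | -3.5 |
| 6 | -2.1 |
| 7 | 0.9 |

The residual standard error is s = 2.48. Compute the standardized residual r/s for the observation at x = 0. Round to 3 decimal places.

-1.371

ŷ = -11.5 + 1.8·0 = -11.5
r = -14.9 − (-11.5) = -3.4
r/s = -3.4 / 2.48 = -1.371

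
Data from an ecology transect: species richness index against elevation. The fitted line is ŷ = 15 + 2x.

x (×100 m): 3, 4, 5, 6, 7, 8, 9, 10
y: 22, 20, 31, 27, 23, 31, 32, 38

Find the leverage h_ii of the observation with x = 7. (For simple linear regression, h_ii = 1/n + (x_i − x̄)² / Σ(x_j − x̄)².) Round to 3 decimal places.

h = 0.131

x̄ = (3 + 4 + 5 + 6 + 7 + 8 + 9 + 10)/8 = 6.5
Σ(x − x̄)² = 12.25 + 6.25 + 2.25 + 0.25 + 0.25 + 2.25 + 6.25 + 12.25 = 42
h = 1/8 + (0.5)²/42 = 0.125 + 0.00595238 = 0.131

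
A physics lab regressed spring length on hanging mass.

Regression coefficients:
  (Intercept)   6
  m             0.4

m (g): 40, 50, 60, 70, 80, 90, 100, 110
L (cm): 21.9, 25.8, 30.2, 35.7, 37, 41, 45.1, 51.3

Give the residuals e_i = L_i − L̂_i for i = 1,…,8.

-0.1, -0.2, 0.2, 1.7, -1, -1, -0.9, 1.3

m=40: L̂ = 6 + 0.4·40 = 22; e = 21.9 − 22 = -0.1
m=50: L̂ = 6 + 0.4·50 = 26; e = 25.8 − 26 = -0.2
m=60: L̂ = 6 + 0.4·60 = 30; e = 30.2 − 30 = 0.2
m=70: L̂ = 6 + 0.4·70 = 34; e = 35.7 − 34 = 1.7
m=80: L̂ = 6 + 0.4·80 = 38; e = 37 − 38 = -1
m=90: L̂ = 6 + 0.4·90 = 42; e = 41 − 42 = -1
m=100: L̂ = 6 + 0.4·100 = 46; e = 45.1 − 46 = -0.9
m=110: L̂ = 6 + 0.4·110 = 50; e = 51.3 − 50 = 1.3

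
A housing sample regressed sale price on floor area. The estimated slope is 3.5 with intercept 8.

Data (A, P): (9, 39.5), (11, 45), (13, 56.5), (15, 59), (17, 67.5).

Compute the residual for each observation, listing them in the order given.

A=9: ŷ = 8 + 3.5·9 = 39.5; r = 39.5 − 39.5 = 0
A=11: ŷ = 8 + 3.5·11 = 46.5; r = 45 − 46.5 = -1.5
A=13: ŷ = 8 + 3.5·13 = 53.5; r = 56.5 − 53.5 = 3
A=15: ŷ = 8 + 3.5·15 = 60.5; r = 59 − 60.5 = -1.5
A=17: ŷ = 8 + 3.5·17 = 67.5; r = 67.5 − 67.5 = 0

0, -1.5, 3, -1.5, 0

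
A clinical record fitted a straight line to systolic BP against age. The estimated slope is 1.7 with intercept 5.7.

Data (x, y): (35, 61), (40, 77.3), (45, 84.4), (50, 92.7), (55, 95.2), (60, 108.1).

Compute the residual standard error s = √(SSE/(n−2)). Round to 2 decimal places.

s = 3.73

x=35: ŷ = 5.7 + 1.7·35 = 65.2; r = 61 − 65.2 = -4.2
x=40: ŷ = 5.7 + 1.7·40 = 73.7; r = 77.3 − 73.7 = 3.6
x=45: ŷ = 5.7 + 1.7·45 = 82.2; r = 84.4 − 82.2 = 2.2
x=50: ŷ = 5.7 + 1.7·50 = 90.7; r = 92.7 − 90.7 = 2
x=55: ŷ = 5.7 + 1.7·55 = 99.2; r = 95.2 − 99.2 = -4
x=60: ŷ = 5.7 + 1.7·60 = 107.7; r = 108.1 − 107.7 = 0.4
SSE = 17.64 + 12.96 + 4.84 + 4 + 16 + 0.16 = 55.6
s = √(55.6/4) = √13.9 ≈ 3.73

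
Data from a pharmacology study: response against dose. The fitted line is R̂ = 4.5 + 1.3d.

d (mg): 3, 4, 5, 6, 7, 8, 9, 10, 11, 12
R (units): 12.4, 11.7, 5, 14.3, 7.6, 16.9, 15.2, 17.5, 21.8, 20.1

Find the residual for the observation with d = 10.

e = 0

R̂ = 4.5 + 1.3·10 = 17.5
e = 17.5 − 17.5 = 0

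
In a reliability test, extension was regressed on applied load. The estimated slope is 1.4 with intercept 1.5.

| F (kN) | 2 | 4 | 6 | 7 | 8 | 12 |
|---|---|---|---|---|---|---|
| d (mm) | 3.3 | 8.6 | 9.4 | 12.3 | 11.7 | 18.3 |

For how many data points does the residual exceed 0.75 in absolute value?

F=2: d̂ = 1.5 + 1.4·2 = 4.3; e = 3.3 − 4.3 = -1
F=4: d̂ = 1.5 + 1.4·4 = 7.1; e = 8.6 − 7.1 = 1.5
F=6: d̂ = 1.5 + 1.4·6 = 9.9; e = 9.4 − 9.9 = -0.5
F=7: d̂ = 1.5 + 1.4·7 = 11.3; e = 12.3 − 11.3 = 1
F=8: d̂ = 1.5 + 1.4·8 = 12.7; e = 11.7 − 12.7 = -1
F=12: d̂ = 1.5 + 1.4·12 = 18.3; e = 18.3 − 18.3 = 0
|e| > 0.75: F=2 (|e|=1), F=4 (|e|=1.5), F=7 (|e|=1), F=8 (|e|=1) → 4

4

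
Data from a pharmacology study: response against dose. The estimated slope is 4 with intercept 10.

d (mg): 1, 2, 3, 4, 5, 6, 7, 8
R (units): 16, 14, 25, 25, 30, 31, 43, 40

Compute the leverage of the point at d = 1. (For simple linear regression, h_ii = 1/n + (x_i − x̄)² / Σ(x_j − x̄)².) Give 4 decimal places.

h = 0.4167

d̄ = (1 + 2 + 3 + 4 + 5 + 6 + 7 + 8)/8 = 4.5
Σ(d − d̄)² = 12.25 + 6.25 + 2.25 + 0.25 + 0.25 + 2.25 + 6.25 + 12.25 = 42
h = 1/8 + (-3.5)²/42 = 0.125 + 0.291667 = 0.4167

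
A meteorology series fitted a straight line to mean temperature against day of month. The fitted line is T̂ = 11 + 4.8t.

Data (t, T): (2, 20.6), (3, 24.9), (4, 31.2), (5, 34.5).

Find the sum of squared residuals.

SSE = 1.5

t=2: T̂ = 11 + 4.8·2 = 20.6; e = 20.6 − 20.6 = 0
t=3: T̂ = 11 + 4.8·3 = 25.4; e = 24.9 − 25.4 = -0.5
t=4: T̂ = 11 + 4.8·4 = 30.2; e = 31.2 − 30.2 = 1
t=5: T̂ = 11 + 4.8·5 = 35; e = 34.5 − 35 = -0.5
SSE = 0 + 0.25 + 1 + 0.25 = 1.5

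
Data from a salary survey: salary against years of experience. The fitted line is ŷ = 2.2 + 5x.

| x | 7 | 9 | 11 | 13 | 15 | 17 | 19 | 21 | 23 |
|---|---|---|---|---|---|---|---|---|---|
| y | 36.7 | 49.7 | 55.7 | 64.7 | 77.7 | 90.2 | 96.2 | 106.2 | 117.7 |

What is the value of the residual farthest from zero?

x=7: ŷ = 2.2 + 5·7 = 37.2; r = 36.7 − 37.2 = -0.5
x=9: ŷ = 2.2 + 5·9 = 47.2; r = 49.7 − 47.2 = 2.5
x=11: ŷ = 2.2 + 5·11 = 57.2; r = 55.7 − 57.2 = -1.5
x=13: ŷ = 2.2 + 5·13 = 67.2; r = 64.7 − 67.2 = -2.5
x=15: ŷ = 2.2 + 5·15 = 77.2; r = 77.7 − 77.2 = 0.5
x=17: ŷ = 2.2 + 5·17 = 87.2; r = 90.2 − 87.2 = 3
x=19: ŷ = 2.2 + 5·19 = 97.2; r = 96.2 − 97.2 = -1
x=21: ŷ = 2.2 + 5·21 = 107.2; r = 106.2 − 107.2 = -1
x=23: ŷ = 2.2 + 5·23 = 117.2; r = 117.7 − 117.2 = 0.5
Largest |r| is 3 at x = 17, residual 3.

r = 3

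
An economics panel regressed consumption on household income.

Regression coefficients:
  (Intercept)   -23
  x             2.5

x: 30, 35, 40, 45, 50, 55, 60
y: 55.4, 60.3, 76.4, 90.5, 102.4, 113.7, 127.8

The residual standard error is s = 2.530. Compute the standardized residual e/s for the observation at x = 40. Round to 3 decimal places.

ŷ = -23 + 2.5·40 = 77
e = 76.4 − 77 = -0.6
e/s = -0.6 / 2.530 = -0.237

-0.237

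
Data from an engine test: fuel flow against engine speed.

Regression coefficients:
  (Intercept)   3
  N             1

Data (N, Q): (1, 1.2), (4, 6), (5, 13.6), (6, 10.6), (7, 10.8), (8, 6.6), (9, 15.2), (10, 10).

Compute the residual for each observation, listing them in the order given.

N=1: Q̂ = 3 + 1 = 4; e = 1.2 − 4 = -2.8
N=4: Q̂ = 3 + 4 = 7; e = 6 − 7 = -1
N=5: Q̂ = 3 + 5 = 8; e = 13.6 − 8 = 5.6
N=6: Q̂ = 3 + 6 = 9; e = 10.6 − 9 = 1.6
N=7: Q̂ = 3 + 7 = 10; e = 10.8 − 10 = 0.8
N=8: Q̂ = 3 + 8 = 11; e = 6.6 − 11 = -4.4
N=9: Q̂ = 3 + 9 = 12; e = 15.2 − 12 = 3.2
N=10: Q̂ = 3 + 10 = 13; e = 10 − 13 = -3

-2.8, -1, 5.6, 1.6, 0.8, -4.4, 3.2, -3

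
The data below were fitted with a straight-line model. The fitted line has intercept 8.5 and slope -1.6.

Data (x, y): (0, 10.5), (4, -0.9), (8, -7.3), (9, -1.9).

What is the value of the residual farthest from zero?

x=0: ŷ = 8.5 − 1.6·0 = 8.5; e = 10.5 − 8.5 = 2
x=4: ŷ = 8.5 − 1.6·4 = 2.1; e = -0.9 − 2.1 = -3
x=8: ŷ = 8.5 − 1.6·8 = -4.3; e = -7.3 − (-4.3) = -3
x=9: ŷ = 8.5 − 1.6·9 = -5.9; e = -1.9 − (-5.9) = 4
Largest |e| is 4 at x = 9, residual 4.

e = 4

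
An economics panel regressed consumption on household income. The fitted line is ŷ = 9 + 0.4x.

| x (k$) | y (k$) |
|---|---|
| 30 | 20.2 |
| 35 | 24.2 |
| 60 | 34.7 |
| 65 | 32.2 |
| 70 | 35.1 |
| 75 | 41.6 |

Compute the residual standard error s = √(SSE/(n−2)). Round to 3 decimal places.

s = 2.407

x=30: ŷ = 9 + 0.4·30 = 21; r = 20.2 − 21 = -0.8
x=35: ŷ = 9 + 0.4·35 = 23; r = 24.2 − 23 = 1.2
x=60: ŷ = 9 + 0.4·60 = 33; r = 34.7 − 33 = 1.7
x=65: ŷ = 9 + 0.4·65 = 35; r = 32.2 − 35 = -2.8
x=70: ŷ = 9 + 0.4·70 = 37; r = 35.1 − 37 = -1.9
x=75: ŷ = 9 + 0.4·75 = 39; r = 41.6 − 39 = 2.6
SSE = 0.64 + 1.44 + 2.89 + 7.84 + 3.61 + 6.76 = 23.18
s = √(23.18/4) = √5.795 ≈ 2.407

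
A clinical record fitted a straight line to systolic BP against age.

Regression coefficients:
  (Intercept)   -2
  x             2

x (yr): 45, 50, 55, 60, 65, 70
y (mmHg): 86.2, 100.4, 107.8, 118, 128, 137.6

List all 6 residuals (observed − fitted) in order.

x=45: ŷ = -2 + 2·45 = 88; r = 86.2 − 88 = -1.8
x=50: ŷ = -2 + 2·50 = 98; r = 100.4 − 98 = 2.4
x=55: ŷ = -2 + 2·55 = 108; r = 107.8 − 108 = -0.2
x=60: ŷ = -2 + 2·60 = 118; r = 118 − 118 = 0
x=65: ŷ = -2 + 2·65 = 128; r = 128 − 128 = 0
x=70: ŷ = -2 + 2·70 = 138; r = 137.6 − 138 = -0.4

-1.8, 2.4, -0.2, 0, 0, -0.4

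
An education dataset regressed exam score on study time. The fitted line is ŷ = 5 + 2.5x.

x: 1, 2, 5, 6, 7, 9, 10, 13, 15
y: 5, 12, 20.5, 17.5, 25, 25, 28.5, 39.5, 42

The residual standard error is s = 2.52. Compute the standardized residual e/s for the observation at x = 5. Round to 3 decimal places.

ŷ = 5 + 2.5·5 = 17.5
e = 20.5 − 17.5 = 3
e/s = 3 / 2.52 = 1.190

1.190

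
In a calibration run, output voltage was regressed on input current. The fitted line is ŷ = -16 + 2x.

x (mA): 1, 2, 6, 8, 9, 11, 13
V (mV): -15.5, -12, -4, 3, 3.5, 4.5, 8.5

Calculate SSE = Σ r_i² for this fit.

SSE = 18

x=1: ŷ = -16 + 2·1 = -14; r = -15.5 − (-14) = -1.5
x=2: ŷ = -16 + 2·2 = -12; r = -12 − (-12) = 0
x=6: ŷ = -16 + 2·6 = -4; r = -4 − (-4) = 0
x=8: ŷ = -16 + 2·8 = 0; r = 3 − 0 = 3
x=9: ŷ = -16 + 2·9 = 2; r = 3.5 − 2 = 1.5
x=11: ŷ = -16 + 2·11 = 6; r = 4.5 − 6 = -1.5
x=13: ŷ = -16 + 2·13 = 10; r = 8.5 − 10 = -1.5
SSE = 2.25 + 0 + 0 + 9 + 2.25 + 2.25 + 2.25 = 18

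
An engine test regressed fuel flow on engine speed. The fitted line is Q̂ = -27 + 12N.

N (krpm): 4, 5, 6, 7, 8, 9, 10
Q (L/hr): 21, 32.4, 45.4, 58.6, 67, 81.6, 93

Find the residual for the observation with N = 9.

r = 0.6

Q̂ = -27 + 12·9 = 81
r = 81.6 − 81 = 0.6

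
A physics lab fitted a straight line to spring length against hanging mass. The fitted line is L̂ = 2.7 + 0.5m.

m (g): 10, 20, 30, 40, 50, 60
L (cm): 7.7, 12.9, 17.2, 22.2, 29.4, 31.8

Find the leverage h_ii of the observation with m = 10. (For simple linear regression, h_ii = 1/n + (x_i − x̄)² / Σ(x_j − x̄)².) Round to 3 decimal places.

h = 0.524

m̄ = (10 + 20 + 30 + 40 + 50 + 60)/6 = 35
Σ(m − m̄)² = 625 + 225 + 25 + 25 + 225 + 625 = 1750
h = 1/6 + (-25)²/1750 = 0.166667 + 0.357143 = 0.524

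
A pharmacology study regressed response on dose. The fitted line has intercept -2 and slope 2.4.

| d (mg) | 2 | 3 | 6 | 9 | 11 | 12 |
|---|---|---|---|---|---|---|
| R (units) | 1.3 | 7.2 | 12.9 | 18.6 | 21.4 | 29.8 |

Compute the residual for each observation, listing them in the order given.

d=2: ŷ = -2 + 2.4·2 = 2.8; e = 1.3 − 2.8 = -1.5
d=3: ŷ = -2 + 2.4·3 = 5.2; e = 7.2 − 5.2 = 2
d=6: ŷ = -2 + 2.4·6 = 12.4; e = 12.9 − 12.4 = 0.5
d=9: ŷ = -2 + 2.4·9 = 19.6; e = 18.6 − 19.6 = -1
d=11: ŷ = -2 + 2.4·11 = 24.4; e = 21.4 − 24.4 = -3
d=12: ŷ = -2 + 2.4·12 = 26.8; e = 29.8 − 26.8 = 3

-1.5, 2, 0.5, -1, -3, 3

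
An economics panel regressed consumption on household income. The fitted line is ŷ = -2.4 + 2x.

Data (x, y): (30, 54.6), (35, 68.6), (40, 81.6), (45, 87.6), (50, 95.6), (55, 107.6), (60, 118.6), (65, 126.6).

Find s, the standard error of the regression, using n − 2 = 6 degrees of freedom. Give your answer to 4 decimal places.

x=30: ŷ = -2.4 + 2·30 = 57.6; e = 54.6 − 57.6 = -3
x=35: ŷ = -2.4 + 2·35 = 67.6; e = 68.6 − 67.6 = 1
x=40: ŷ = -2.4 + 2·40 = 77.6; e = 81.6 − 77.6 = 4
x=45: ŷ = -2.4 + 2·45 = 87.6; e = 87.6 − 87.6 = 0
x=50: ŷ = -2.4 + 2·50 = 97.6; e = 95.6 − 97.6 = -2
x=55: ŷ = -2.4 + 2·55 = 107.6; e = 107.6 − 107.6 = 0
x=60: ŷ = -2.4 + 2·60 = 117.6; e = 118.6 − 117.6 = 1
x=65: ŷ = -2.4 + 2·65 = 127.6; e = 126.6 − 127.6 = -1
SSE = 9 + 1 + 16 + 0 + 4 + 0 + 1 + 1 = 32
s = √(32/6) = √5.33333 ≈ 2.3094

s = 2.3094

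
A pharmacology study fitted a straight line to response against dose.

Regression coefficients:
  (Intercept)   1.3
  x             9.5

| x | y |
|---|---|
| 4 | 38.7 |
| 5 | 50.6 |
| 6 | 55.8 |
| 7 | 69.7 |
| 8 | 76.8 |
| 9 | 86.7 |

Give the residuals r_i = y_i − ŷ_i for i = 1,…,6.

-0.6, 1.8, -2.5, 1.9, -0.5, -0.1

x=4: ŷ = 1.3 + 9.5·4 = 39.3; r = 38.7 − 39.3 = -0.6
x=5: ŷ = 1.3 + 9.5·5 = 48.8; r = 50.6 − 48.8 = 1.8
x=6: ŷ = 1.3 + 9.5·6 = 58.3; r = 55.8 − 58.3 = -2.5
x=7: ŷ = 1.3 + 9.5·7 = 67.8; r = 69.7 − 67.8 = 1.9
x=8: ŷ = 1.3 + 9.5·8 = 77.3; r = 76.8 − 77.3 = -0.5
x=9: ŷ = 1.3 + 9.5·9 = 86.8; r = 86.7 − 86.8 = -0.1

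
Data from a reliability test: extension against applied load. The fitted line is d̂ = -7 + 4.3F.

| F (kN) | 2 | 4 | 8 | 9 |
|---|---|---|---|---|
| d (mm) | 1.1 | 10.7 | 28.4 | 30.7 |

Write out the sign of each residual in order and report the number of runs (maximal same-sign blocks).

3 runs

F=2: d̂ = -7 + 4.3·2 = 1.6; e = 1.1 − 1.6 = -0.5
F=4: d̂ = -7 + 4.3·4 = 10.2; e = 10.7 − 10.2 = 0.5
F=8: d̂ = -7 + 4.3·8 = 27.4; e = 28.4 − 27.4 = 1
F=9: d̂ = -7 + 4.3·9 = 31.7; e = 30.7 − 31.7 = -1
Signs: − + + −
Runs: −×1, +×2, −×1 → 3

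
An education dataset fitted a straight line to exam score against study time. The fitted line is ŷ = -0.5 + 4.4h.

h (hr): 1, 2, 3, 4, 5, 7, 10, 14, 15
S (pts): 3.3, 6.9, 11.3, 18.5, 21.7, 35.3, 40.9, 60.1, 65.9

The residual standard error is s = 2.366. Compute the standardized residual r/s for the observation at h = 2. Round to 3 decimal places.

-0.592

ŷ = -0.5 + 4.4·2 = 8.3
r = 6.9 − 8.3 = -1.4
r/s = -1.4 / 2.366 = -0.592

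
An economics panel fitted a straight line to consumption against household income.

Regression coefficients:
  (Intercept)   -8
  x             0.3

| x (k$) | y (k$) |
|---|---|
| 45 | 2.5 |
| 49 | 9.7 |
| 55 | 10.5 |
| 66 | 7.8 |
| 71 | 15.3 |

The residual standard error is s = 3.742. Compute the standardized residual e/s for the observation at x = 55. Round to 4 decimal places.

ŷ = -8 + 0.3·55 = 8.5
e = 10.5 − 8.5 = 2
e/s = 2 / 3.742 = 0.5345

0.5345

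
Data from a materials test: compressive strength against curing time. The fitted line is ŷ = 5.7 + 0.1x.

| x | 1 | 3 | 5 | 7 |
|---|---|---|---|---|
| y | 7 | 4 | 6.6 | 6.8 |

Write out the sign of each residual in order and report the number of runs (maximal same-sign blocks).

x=1: ŷ = 5.7 + 0.1·1 = 5.8; r = 7 − 5.8 = 1.2
x=3: ŷ = 5.7 + 0.1·3 = 6; r = 4 − 6 = -2
x=5: ŷ = 5.7 + 0.1·5 = 6.2; r = 6.6 − 6.2 = 0.4
x=7: ŷ = 5.7 + 0.1·7 = 6.4; r = 6.8 − 6.4 = 0.4
Signs: + − + +
Runs: +×1, −×1, +×2 → 3

3 runs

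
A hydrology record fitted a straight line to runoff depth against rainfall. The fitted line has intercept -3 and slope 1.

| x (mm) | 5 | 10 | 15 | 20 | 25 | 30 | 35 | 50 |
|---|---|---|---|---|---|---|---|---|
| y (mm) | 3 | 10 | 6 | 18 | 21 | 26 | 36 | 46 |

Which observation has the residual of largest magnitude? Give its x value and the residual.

x = 15, r = -6

x=5: ŷ = -3 + 5 = 2; r = 3 − 2 = 1
x=10: ŷ = -3 + 10 = 7; r = 10 − 7 = 3
x=15: ŷ = -3 + 15 = 12; r = 6 − 12 = -6
x=20: ŷ = -3 + 20 = 17; r = 18 − 17 = 1
x=25: ŷ = -3 + 25 = 22; r = 21 − 22 = -1
x=30: ŷ = -3 + 30 = 27; r = 26 − 27 = -1
x=35: ŷ = -3 + 35 = 32; r = 36 − 32 = 4
x=50: ŷ = -3 + 50 = 47; r = 46 − 47 = -1
Largest |r| is 6 at x = 15, residual -6.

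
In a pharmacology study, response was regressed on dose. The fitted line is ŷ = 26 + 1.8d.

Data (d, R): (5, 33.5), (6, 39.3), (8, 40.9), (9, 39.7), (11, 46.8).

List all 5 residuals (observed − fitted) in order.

d=5: ŷ = 26 + 1.8·5 = 35; e = 33.5 − 35 = -1.5
d=6: ŷ = 26 + 1.8·6 = 36.8; e = 39.3 − 36.8 = 2.5
d=8: ŷ = 26 + 1.8·8 = 40.4; e = 40.9 − 40.4 = 0.5
d=9: ŷ = 26 + 1.8·9 = 42.2; e = 39.7 − 42.2 = -2.5
d=11: ŷ = 26 + 1.8·11 = 45.8; e = 46.8 − 45.8 = 1

-1.5, 2.5, 0.5, -2.5, 1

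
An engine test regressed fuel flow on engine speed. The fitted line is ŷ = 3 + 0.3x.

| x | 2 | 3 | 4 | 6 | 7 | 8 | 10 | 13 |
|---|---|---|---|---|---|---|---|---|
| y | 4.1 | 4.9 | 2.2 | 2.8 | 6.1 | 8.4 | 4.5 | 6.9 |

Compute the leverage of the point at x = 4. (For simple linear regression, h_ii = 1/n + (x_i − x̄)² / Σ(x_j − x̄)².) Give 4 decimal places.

h = 0.1969

x̄ = (2 + 3 + 4 + 6 + 7 + 8 + 10 + 13)/8 = 6.625
Σ(x − x̄)² = 21.3906 + 13.1406 + 6.89062 + 0.390625 + 0.140625 + 1.89062 + 11.3906 + 40.6406 = 95.875
h = 1/8 + (-2.625)²/95.875 = 0.125 + 0.0718709 = 0.1969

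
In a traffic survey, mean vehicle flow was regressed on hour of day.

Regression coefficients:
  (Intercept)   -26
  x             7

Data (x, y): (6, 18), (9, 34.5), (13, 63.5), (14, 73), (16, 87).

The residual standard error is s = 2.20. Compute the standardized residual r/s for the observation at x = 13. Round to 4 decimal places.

-0.6818

ŷ = -26 + 7·13 = 65
r = 63.5 − 65 = -1.5
r/s = -1.5 / 2.20 = -0.6818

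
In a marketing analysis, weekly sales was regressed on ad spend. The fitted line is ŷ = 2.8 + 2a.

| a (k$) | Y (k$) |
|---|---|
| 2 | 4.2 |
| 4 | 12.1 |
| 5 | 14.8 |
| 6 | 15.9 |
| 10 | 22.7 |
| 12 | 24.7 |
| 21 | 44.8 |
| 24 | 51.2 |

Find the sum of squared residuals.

SSE = 18.24

a=2: ŷ = 2.8 + 2·2 = 6.8; e = 4.2 − 6.8 = -2.6
a=4: ŷ = 2.8 + 2·4 = 10.8; e = 12.1 − 10.8 = 1.3
a=5: ŷ = 2.8 + 2·5 = 12.8; e = 14.8 − 12.8 = 2
a=6: ŷ = 2.8 + 2·6 = 14.8; e = 15.9 − 14.8 = 1.1
a=10: ŷ = 2.8 + 2·10 = 22.8; e = 22.7 − 22.8 = -0.1
a=12: ŷ = 2.8 + 2·12 = 26.8; e = 24.7 − 26.8 = -2.1
a=21: ŷ = 2.8 + 2·21 = 44.8; e = 44.8 − 44.8 = 0
a=24: ŷ = 2.8 + 2·24 = 50.8; e = 51.2 − 50.8 = 0.4
SSE = 6.76 + 1.69 + 4 + 1.21 + 0.01 + 4.41 + 0 + 0.16 = 18.24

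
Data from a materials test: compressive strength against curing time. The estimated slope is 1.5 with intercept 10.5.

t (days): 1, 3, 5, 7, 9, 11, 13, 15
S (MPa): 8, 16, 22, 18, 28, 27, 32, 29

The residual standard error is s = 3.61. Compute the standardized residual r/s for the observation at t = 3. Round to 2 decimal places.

0.28

Ŝ = 10.5 + 1.5·3 = 15
r = 16 − 15 = 1
r/s = 1 / 3.61 = 0.28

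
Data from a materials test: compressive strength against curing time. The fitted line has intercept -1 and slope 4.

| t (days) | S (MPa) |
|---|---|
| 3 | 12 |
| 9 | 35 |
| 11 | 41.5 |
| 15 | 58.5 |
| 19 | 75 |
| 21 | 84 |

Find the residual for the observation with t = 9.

e = 0

Ŝ = -1 + 4·9 = 35
e = 35 − 35 = 0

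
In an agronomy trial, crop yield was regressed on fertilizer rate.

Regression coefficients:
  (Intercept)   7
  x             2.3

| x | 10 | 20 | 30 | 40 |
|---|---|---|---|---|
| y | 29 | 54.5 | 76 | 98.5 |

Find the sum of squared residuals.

x=10: ŷ = 7 + 2.3·10 = 30; e = 29 − 30 = -1
x=20: ŷ = 7 + 2.3·20 = 53; e = 54.5 − 53 = 1.5
x=30: ŷ = 7 + 2.3·30 = 76; e = 76 − 76 = 0
x=40: ŷ = 7 + 2.3·40 = 99; e = 98.5 − 99 = -0.5
SSE = 1 + 2.25 + 0 + 0.25 = 3.5

SSE = 3.5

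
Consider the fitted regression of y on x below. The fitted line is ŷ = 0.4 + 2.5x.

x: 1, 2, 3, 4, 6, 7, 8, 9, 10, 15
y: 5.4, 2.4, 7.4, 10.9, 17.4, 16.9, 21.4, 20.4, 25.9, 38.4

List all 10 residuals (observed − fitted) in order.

x=1: ŷ = 0.4 + 2.5·1 = 2.9; r = 5.4 − 2.9 = 2.5
x=2: ŷ = 0.4 + 2.5·2 = 5.4; r = 2.4 − 5.4 = -3
x=3: ŷ = 0.4 + 2.5·3 = 7.9; r = 7.4 − 7.9 = -0.5
x=4: ŷ = 0.4 + 2.5·4 = 10.4; r = 10.9 − 10.4 = 0.5
x=6: ŷ = 0.4 + 2.5·6 = 15.4; r = 17.4 − 15.4 = 2
x=7: ŷ = 0.4 + 2.5·7 = 17.9; r = 16.9 − 17.9 = -1
x=8: ŷ = 0.4 + 2.5·8 = 20.4; r = 21.4 − 20.4 = 1
x=9: ŷ = 0.4 + 2.5·9 = 22.9; r = 20.4 − 22.9 = -2.5
x=10: ŷ = 0.4 + 2.5·10 = 25.4; r = 25.9 − 25.4 = 0.5
x=15: ŷ = 0.4 + 2.5·15 = 37.9; r = 38.4 − 37.9 = 0.5

2.5, -3, -0.5, 0.5, 2, -1, 1, -2.5, 0.5, 0.5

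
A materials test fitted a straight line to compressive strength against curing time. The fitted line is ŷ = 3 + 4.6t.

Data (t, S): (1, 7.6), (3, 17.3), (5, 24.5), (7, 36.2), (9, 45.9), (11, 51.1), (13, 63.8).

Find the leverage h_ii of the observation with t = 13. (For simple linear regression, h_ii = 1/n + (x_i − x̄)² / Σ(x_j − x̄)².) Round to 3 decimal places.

h = 0.464

t̄ = (1 + 3 + 5 + 7 + 9 + 11 + 13)/7 = 7
Σ(t − t̄)² = 36 + 16 + 4 + 0 + 4 + 16 + 36 = 112
h = 1/7 + (6)²/112 = 0.142857 + 0.321429 = 0.464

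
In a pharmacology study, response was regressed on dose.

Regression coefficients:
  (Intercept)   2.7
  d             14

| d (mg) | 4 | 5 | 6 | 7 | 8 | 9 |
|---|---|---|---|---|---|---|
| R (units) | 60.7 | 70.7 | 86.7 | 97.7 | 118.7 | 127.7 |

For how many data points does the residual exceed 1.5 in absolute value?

d=4: R̂ = 2.7 + 14·4 = 58.7; e = 60.7 − 58.7 = 2
d=5: R̂ = 2.7 + 14·5 = 72.7; e = 70.7 − 72.7 = -2
d=6: R̂ = 2.7 + 14·6 = 86.7; e = 86.7 − 86.7 = 0
d=7: R̂ = 2.7 + 14·7 = 100.7; e = 97.7 − 100.7 = -3
d=8: R̂ = 2.7 + 14·8 = 114.7; e = 118.7 − 114.7 = 4
d=9: R̂ = 2.7 + 14·9 = 128.7; e = 127.7 − 128.7 = -1
|e| > 1.5: d=4 (|e|=2), d=5 (|e|=2), d=7 (|e|=3), d=8 (|e|=4) → 4

4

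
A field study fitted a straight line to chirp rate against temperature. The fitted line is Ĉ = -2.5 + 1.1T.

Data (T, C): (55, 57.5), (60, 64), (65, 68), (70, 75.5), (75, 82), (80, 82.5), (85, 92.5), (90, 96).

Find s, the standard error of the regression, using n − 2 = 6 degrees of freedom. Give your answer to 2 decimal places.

s = 1.73

T=55: Ĉ = -2.5 + 1.1·55 = 58; e = 57.5 − 58 = -0.5
T=60: Ĉ = -2.5 + 1.1·60 = 63.5; e = 64 − 63.5 = 0.5
T=65: Ĉ = -2.5 + 1.1·65 = 69; e = 68 − 69 = -1
T=70: Ĉ = -2.5 + 1.1·70 = 74.5; e = 75.5 − 74.5 = 1
T=75: Ĉ = -2.5 + 1.1·75 = 80; e = 82 − 80 = 2
T=80: Ĉ = -2.5 + 1.1·80 = 85.5; e = 82.5 − 85.5 = -3
T=85: Ĉ = -2.5 + 1.1·85 = 91; e = 92.5 − 91 = 1.5
T=90: Ĉ = -2.5 + 1.1·90 = 96.5; e = 96 − 96.5 = -0.5
SSE = 0.25 + 0.25 + 1 + 1 + 4 + 9 + 2.25 + 0.25 = 18
s = √(18/6) = √3 ≈ 1.73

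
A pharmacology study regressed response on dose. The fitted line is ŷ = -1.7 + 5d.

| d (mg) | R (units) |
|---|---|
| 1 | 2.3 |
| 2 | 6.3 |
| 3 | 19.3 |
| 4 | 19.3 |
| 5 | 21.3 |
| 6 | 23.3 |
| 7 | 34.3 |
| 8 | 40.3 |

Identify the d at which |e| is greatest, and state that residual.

d = 3, e = 6

d=1: ŷ = -1.7 + 5·1 = 3.3; e = 2.3 − 3.3 = -1
d=2: ŷ = -1.7 + 5·2 = 8.3; e = 6.3 − 8.3 = -2
d=3: ŷ = -1.7 + 5·3 = 13.3; e = 19.3 − 13.3 = 6
d=4: ŷ = -1.7 + 5·4 = 18.3; e = 19.3 − 18.3 = 1
d=5: ŷ = -1.7 + 5·5 = 23.3; e = 21.3 − 23.3 = -2
d=6: ŷ = -1.7 + 5·6 = 28.3; e = 23.3 − 28.3 = -5
d=7: ŷ = -1.7 + 5·7 = 33.3; e = 34.3 − 33.3 = 1
d=8: ŷ = -1.7 + 5·8 = 38.3; e = 40.3 − 38.3 = 2
Largest |e| is 6 at d = 3, residual 6.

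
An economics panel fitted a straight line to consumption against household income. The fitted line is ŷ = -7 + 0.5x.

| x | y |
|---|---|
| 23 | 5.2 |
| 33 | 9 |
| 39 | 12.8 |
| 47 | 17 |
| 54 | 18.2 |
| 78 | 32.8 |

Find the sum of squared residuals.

SSE = 4.96

x=23: ŷ = -7 + 0.5·23 = 4.5; e = 5.2 − 4.5 = 0.7
x=33: ŷ = -7 + 0.5·33 = 9.5; e = 9 − 9.5 = -0.5
x=39: ŷ = -7 + 0.5·39 = 12.5; e = 12.8 − 12.5 = 0.3
x=47: ŷ = -7 + 0.5·47 = 16.5; e = 17 − 16.5 = 0.5
x=54: ŷ = -7 + 0.5·54 = 20; e = 18.2 − 20 = -1.8
x=78: ŷ = -7 + 0.5·78 = 32; e = 32.8 − 32 = 0.8
SSE = 0.49 + 0.25 + 0.09 + 0.25 + 3.24 + 0.64 = 4.96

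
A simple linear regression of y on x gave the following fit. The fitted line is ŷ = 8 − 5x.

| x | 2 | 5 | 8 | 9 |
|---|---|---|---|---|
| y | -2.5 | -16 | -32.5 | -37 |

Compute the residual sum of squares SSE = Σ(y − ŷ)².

x=2: ŷ = 8 − 5·2 = -2; r = -2.5 − (-2) = -0.5
x=5: ŷ = 8 − 5·5 = -17; r = -16 − (-17) = 1
x=8: ŷ = 8 − 5·8 = -32; r = -32.5 − (-32) = -0.5
x=9: ŷ = 8 − 5·9 = -37; r = -37 − (-37) = 0
SSE = 0.25 + 1 + 0.25 + 0 = 1.5

SSE = 1.5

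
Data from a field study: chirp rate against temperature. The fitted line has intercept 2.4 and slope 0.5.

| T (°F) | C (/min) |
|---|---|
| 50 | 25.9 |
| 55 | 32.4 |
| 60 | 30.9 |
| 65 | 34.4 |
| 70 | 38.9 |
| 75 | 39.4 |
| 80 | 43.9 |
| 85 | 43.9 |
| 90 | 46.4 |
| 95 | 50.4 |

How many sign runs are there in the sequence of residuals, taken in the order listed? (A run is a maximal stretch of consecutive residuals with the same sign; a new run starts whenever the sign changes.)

8 runs

T=50: Ĉ = 2.4 + 0.5·50 = 27.4; r = 25.9 − 27.4 = -1.5
T=55: Ĉ = 2.4 + 0.5·55 = 29.9; r = 32.4 − 29.9 = 2.5
T=60: Ĉ = 2.4 + 0.5·60 = 32.4; r = 30.9 − 32.4 = -1.5
T=65: Ĉ = 2.4 + 0.5·65 = 34.9; r = 34.4 − 34.9 = -0.5
T=70: Ĉ = 2.4 + 0.5·70 = 37.4; r = 38.9 − 37.4 = 1.5
T=75: Ĉ = 2.4 + 0.5·75 = 39.9; r = 39.4 − 39.9 = -0.5
T=80: Ĉ = 2.4 + 0.5·80 = 42.4; r = 43.9 − 42.4 = 1.5
T=85: Ĉ = 2.4 + 0.5·85 = 44.9; r = 43.9 − 44.9 = -1
T=90: Ĉ = 2.4 + 0.5·90 = 47.4; r = 46.4 − 47.4 = -1
T=95: Ĉ = 2.4 + 0.5·95 = 49.9; r = 50.4 − 49.9 = 0.5
Signs: − + − − + − + − − +
Runs: −×1, +×1, −×2, +×1, −×1, +×1, −×2, +×1 → 8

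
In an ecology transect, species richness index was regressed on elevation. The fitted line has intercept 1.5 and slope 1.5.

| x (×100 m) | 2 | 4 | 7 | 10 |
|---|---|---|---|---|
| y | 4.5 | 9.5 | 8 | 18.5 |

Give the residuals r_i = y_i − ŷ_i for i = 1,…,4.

x=2: ŷ = 1.5 + 1.5·2 = 4.5; r = 4.5 − 4.5 = 0
x=4: ŷ = 1.5 + 1.5·4 = 7.5; r = 9.5 − 7.5 = 2
x=7: ŷ = 1.5 + 1.5·7 = 12; r = 8 − 12 = -4
x=10: ŷ = 1.5 + 1.5·10 = 16.5; r = 18.5 − 16.5 = 2

0, 2, -4, 2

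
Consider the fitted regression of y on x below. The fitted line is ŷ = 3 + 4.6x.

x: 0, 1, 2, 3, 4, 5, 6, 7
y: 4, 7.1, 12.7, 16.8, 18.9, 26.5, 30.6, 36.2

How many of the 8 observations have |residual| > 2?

x=0: ŷ = 3 + 4.6·0 = 3; e = 4 − 3 = 1
x=1: ŷ = 3 + 4.6·1 = 7.6; e = 7.1 − 7.6 = -0.5
x=2: ŷ = 3 + 4.6·2 = 12.2; e = 12.7 − 12.2 = 0.5
x=3: ŷ = 3 + 4.6·3 = 16.8; e = 16.8 − 16.8 = 0
x=4: ŷ = 3 + 4.6·4 = 21.4; e = 18.9 − 21.4 = -2.5
x=5: ŷ = 3 + 4.6·5 = 26; e = 26.5 − 26 = 0.5
x=6: ŷ = 3 + 4.6·6 = 30.6; e = 30.6 − 30.6 = 0
x=7: ŷ = 3 + 4.6·7 = 35.2; e = 36.2 − 35.2 = 1
|e| > 2: x=4 (|e|=2.5) → 1

1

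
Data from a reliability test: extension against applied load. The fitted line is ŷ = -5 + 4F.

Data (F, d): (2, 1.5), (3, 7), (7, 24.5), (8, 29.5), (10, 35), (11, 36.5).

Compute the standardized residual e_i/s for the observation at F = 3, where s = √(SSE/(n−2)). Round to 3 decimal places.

0.000

F=2: ŷ = -5 + 4·2 = 3; e = 1.5 − 3 = -1.5
F=3: ŷ = -5 + 4·3 = 7; e = 7 − 7 = 0
F=7: ŷ = -5 + 4·7 = 23; e = 24.5 − 23 = 1.5
F=8: ŷ = -5 + 4·8 = 27; e = 29.5 − 27 = 2.5
F=10: ŷ = -5 + 4·10 = 35; e = 35 − 35 = 0
F=11: ŷ = -5 + 4·11 = 39; e = 36.5 − 39 = -2.5
SSE = 2.25 + 0 + 2.25 + 6.25 + 0 + 6.25 = 17
s = √(17/4) = 2.06155
e/s = 0 / 2.06155 = 0.000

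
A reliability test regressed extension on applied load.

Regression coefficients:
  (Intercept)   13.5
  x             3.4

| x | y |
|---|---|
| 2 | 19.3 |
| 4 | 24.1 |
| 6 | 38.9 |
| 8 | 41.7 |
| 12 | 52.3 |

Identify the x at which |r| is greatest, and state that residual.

x = 6, r = 5

x=2: ŷ = 13.5 + 3.4·2 = 20.3; r = 19.3 − 20.3 = -1
x=4: ŷ = 13.5 + 3.4·4 = 27.1; r = 24.1 − 27.1 = -3
x=6: ŷ = 13.5 + 3.4·6 = 33.9; r = 38.9 − 33.9 = 5
x=8: ŷ = 13.5 + 3.4·8 = 40.7; r = 41.7 − 40.7 = 1
x=12: ŷ = 13.5 + 3.4·12 = 54.3; r = 52.3 − 54.3 = -2
Largest |r| is 5 at x = 6, residual 5.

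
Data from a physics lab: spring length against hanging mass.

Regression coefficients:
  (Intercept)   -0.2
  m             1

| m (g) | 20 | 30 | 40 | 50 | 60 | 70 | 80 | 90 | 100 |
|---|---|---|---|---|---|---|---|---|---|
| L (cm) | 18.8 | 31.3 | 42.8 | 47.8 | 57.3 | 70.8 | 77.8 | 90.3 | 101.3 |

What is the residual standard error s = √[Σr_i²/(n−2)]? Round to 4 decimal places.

s = 2.0702

m=20: L̂ = -0.2 + 20 = 19.8; r = 18.8 − 19.8 = -1
m=30: L̂ = -0.2 + 30 = 29.8; r = 31.3 − 29.8 = 1.5
m=40: L̂ = -0.2 + 40 = 39.8; r = 42.8 − 39.8 = 3
m=50: L̂ = -0.2 + 50 = 49.8; r = 47.8 − 49.8 = -2
m=60: L̂ = -0.2 + 60 = 59.8; r = 57.3 − 59.8 = -2.5
m=70: L̂ = -0.2 + 70 = 69.8; r = 70.8 − 69.8 = 1
m=80: L̂ = -0.2 + 80 = 79.8; r = 77.8 − 79.8 = -2
m=90: L̂ = -0.2 + 90 = 89.8; r = 90.3 − 89.8 = 0.5
m=100: L̂ = -0.2 + 100 = 99.8; r = 101.3 − 99.8 = 1.5
SSE = 1 + 2.25 + 9 + 4 + 6.25 + 1 + 4 + 0.25 + 2.25 = 30
s = √(30/7) = √4.28571 ≈ 2.0702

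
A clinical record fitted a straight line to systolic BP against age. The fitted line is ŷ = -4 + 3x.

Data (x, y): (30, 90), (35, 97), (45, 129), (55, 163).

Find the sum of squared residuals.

x=30: ŷ = -4 + 3·30 = 86; e = 90 − 86 = 4
x=35: ŷ = -4 + 3·35 = 101; e = 97 − 101 = -4
x=45: ŷ = -4 + 3·45 = 131; e = 129 − 131 = -2
x=55: ŷ = -4 + 3·55 = 161; e = 163 − 161 = 2
SSE = 16 + 16 + 4 + 4 = 40

SSE = 40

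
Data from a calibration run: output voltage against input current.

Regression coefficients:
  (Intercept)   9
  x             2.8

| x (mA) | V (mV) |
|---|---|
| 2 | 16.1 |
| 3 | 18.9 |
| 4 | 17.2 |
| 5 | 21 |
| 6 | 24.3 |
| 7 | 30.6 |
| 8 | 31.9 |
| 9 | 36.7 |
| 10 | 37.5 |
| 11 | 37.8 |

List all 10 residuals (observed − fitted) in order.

x=2: V̂ = 9 + 2.8·2 = 14.6; e = 16.1 − 14.6 = 1.5
x=3: V̂ = 9 + 2.8·3 = 17.4; e = 18.9 − 17.4 = 1.5
x=4: V̂ = 9 + 2.8·4 = 20.2; e = 17.2 − 20.2 = -3
x=5: V̂ = 9 + 2.8·5 = 23; e = 21 − 23 = -2
x=6: V̂ = 9 + 2.8·6 = 25.8; e = 24.3 − 25.8 = -1.5
x=7: V̂ = 9 + 2.8·7 = 28.6; e = 30.6 − 28.6 = 2
x=8: V̂ = 9 + 2.8·8 = 31.4; e = 31.9 − 31.4 = 0.5
x=9: V̂ = 9 + 2.8·9 = 34.2; e = 36.7 − 34.2 = 2.5
x=10: V̂ = 9 + 2.8·10 = 37; e = 37.5 − 37 = 0.5
x=11: V̂ = 9 + 2.8·11 = 39.8; e = 37.8 − 39.8 = -2

1.5, 1.5, -3, -2, -1.5, 2, 0.5, 2.5, 0.5, -2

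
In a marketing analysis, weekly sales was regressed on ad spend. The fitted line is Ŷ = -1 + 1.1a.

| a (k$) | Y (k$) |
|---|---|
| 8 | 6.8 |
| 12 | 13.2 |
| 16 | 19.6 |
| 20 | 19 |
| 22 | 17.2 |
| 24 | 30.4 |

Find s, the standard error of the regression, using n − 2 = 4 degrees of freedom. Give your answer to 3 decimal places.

a=8: Ŷ = -1 + 1.1·8 = 7.8; r = 6.8 − 7.8 = -1
a=12: Ŷ = -1 + 1.1·12 = 12.2; r = 13.2 − 12.2 = 1
a=16: Ŷ = -1 + 1.1·16 = 16.6; r = 19.6 − 16.6 = 3
a=20: Ŷ = -1 + 1.1·20 = 21; r = 19 − 21 = -2
a=22: Ŷ = -1 + 1.1·22 = 23.2; r = 17.2 − 23.2 = -6
a=24: Ŷ = -1 + 1.1·24 = 25.4; r = 30.4 − 25.4 = 5
SSE = 1 + 1 + 9 + 4 + 36 + 25 = 76
s = √(76/4) = √19 ≈ 4.359

s = 4.359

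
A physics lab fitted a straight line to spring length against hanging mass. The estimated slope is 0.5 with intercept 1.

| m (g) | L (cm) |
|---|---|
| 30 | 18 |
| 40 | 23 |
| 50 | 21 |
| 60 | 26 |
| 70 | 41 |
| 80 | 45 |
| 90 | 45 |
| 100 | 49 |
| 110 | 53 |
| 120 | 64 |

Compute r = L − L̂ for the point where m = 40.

r = 2

L̂ = 1 + 0.5·40 = 21
r = 23 − 21 = 2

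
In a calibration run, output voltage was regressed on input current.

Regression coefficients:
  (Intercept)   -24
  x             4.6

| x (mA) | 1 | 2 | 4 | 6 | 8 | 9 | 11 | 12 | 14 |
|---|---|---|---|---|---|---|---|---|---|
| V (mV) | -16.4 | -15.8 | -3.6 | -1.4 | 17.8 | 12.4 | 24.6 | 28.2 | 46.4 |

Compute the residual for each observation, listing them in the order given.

3, -1, 2, -5, 5, -5, -2, -3, 6

x=1: V̂ = -24 + 4.6·1 = -19.4; e = -16.4 − (-19.4) = 3
x=2: V̂ = -24 + 4.6·2 = -14.8; e = -15.8 − (-14.8) = -1
x=4: V̂ = -24 + 4.6·4 = -5.6; e = -3.6 − (-5.6) = 2
x=6: V̂ = -24 + 4.6·6 = 3.6; e = -1.4 − 3.6 = -5
x=8: V̂ = -24 + 4.6·8 = 12.8; e = 17.8 − 12.8 = 5
x=9: V̂ = -24 + 4.6·9 = 17.4; e = 12.4 − 17.4 = -5
x=11: V̂ = -24 + 4.6·11 = 26.6; e = 24.6 − 26.6 = -2
x=12: V̂ = -24 + 4.6·12 = 31.2; e = 28.2 − 31.2 = -3
x=14: V̂ = -24 + 4.6·14 = 40.4; e = 46.4 − 40.4 = 6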